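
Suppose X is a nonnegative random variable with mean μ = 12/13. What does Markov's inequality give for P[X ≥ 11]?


μ = E[X] = 12/13, a = 11.
Markov: P[X ≥ 11] ≤ μ/a = (12/13)/11 = 12/143.
Numerically: ≈ 0.08392.
(Since a = 11 > μ = 0.92308, the bound 12/143 is < 1 and informative.)

P[X ≥ 11] ≤ 12/143 ≈ 0.08392.


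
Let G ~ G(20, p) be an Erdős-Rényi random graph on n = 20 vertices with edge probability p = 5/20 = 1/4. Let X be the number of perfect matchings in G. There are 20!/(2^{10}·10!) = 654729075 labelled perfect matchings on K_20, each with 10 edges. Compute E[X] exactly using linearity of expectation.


K_20 has 20!/(2^{10}·10!) = 654729075 labelled perfect matchings.
For each such perfect matching H, let X_H = 1 if all 10 edges of H are present in G. Then P[X_H = 1] = p^{10} = (1/4)^{10} = 1/1048576.
By linearity of expectation: E[X] = Σ_H E[X_H] = 654729075 · p^{10} = 654729075 · 1/1048576 = 654729075/1048576.
Numerically: E[X] ≈ 624.4.

E[X] = 654729075 · (1/4)^{10} = 654729075/1048576 ≈ 624.4.


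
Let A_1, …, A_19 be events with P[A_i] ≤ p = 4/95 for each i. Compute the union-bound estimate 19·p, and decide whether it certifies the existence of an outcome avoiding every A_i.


Union bound: P[∪_{i=1}^{19} A_i] ≤ Σ_i P[A_i] ≤ 19·p = 19·(4/95) = 4/5.
Numerically: 4/5 ≈ 0.8000000.
Is 4/5 < 1? YES.
Since P[∪ A_i] ≤ 4/5 < 1, the complement has P[∩ A_i^c] ≥ 1 − 4/5 = 1/5 > 0, so some outcome avoids every A_i.

19·p = 4/5 ≈ 0.8000000; existence CERTIFIED by the union bound.


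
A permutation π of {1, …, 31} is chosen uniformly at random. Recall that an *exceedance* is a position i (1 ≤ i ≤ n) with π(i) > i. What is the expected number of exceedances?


Write X = Σ_{i=1}^{31} X_i, where X_i = 1_{π(i) > i}.
For each fixed i, π(i) is uniform over {1, …, 31} (marginal of a uniform permutation), so P[π(i) > i] = (n − i)/n. Summing: Σ_{i=1}^{31} (n − i)/n = (0 + 1 + … + 30)/31 = 31(31 − 1)/(2·31) = (31 − 1)/2.
Hence E[X] = Σ_{i=1}^{31} (31 − i)/31 = 15 ≈ 15.000.

E[X] = 15 = 15.000.


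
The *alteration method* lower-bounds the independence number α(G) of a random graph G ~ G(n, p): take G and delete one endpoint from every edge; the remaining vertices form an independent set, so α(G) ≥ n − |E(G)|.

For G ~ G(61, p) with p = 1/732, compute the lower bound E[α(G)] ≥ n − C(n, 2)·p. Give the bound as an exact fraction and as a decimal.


E[|E(G)|] = C(61, 2)·p = 1830 · (1/732) = 5/2.
E[α(G)] ≥ n − E[|E(G)|] = 61 − 5/2 = 117/2.
Numerically: ≈ 58.5000.
(This is only a lower bound; the true E[α(G)] may be larger.)

E[α(G)] ≥ 117/2 ≈ 58.5000.


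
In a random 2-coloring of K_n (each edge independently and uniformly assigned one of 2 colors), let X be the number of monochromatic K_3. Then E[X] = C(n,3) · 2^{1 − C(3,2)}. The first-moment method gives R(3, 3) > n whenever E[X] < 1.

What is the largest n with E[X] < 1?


We need C(n, 3) · 2^{1 − 3} < 1, i.e. C(n, 3) < 2^{3 − 1} = 4.
Check values of n near the boundary:
  n = 3: C(3, 3) = 1; 1 < 4? YES
  n = 4: C(4, 3) = 4; 4 < 4? NO
The largest n with C(n, 3) < 4 is n = 3 (where E[X] = 1/4 ≈ 0.25000). Hence R(3, 3) > 3, i.e. R(3, 3) ≥ 4.

Largest n = 3; hence R(3, 3) > 3.


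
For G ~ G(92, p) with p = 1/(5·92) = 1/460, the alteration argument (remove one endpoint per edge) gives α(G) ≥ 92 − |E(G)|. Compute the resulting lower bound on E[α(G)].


E[|E(G)|] = C(92, 2)·p = 4186 · (1/460) = 91/10.
E[α(G)] ≥ n − E[|E(G)|] = 92 − 91/10 = 829/10.
Numerically: ≈ 82.900000.
(This is only a lower bound; the true E[α(G)] may be larger.)

E[α(G)] ≥ 829/10 ≈ 82.900000.


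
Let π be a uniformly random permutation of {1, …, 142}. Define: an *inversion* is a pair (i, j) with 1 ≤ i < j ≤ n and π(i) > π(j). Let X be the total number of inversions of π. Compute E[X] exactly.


Write X = Σ X_I over the C(142, 2) = 10011 pairs i < j, with X_I the indicator of one inversion.
There are 10011 indicators.
For each fixed pair i < j, the values π(i) and π(j) are two distinct elements of {1, …, 142} in uniformly random order; by symmetry P[π(i) > π(j)] = 1/2.
By linearity: E[X] = 10011 · (1/2) = C(142, 2) · (1/2) = 10011/2 = 10011/2 ≈ 5005.5000.

E[X] = 10011/2 = 5005.5000.


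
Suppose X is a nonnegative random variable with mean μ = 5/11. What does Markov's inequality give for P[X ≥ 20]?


μ = E[X] = 5/11, a = 20.
Markov: P[X ≥ 20] ≤ μ/a = (5/11)/20 = 1/44.
Numerically: ≈ 0.0227.
(Since a = 20 > μ = 0.4545, the bound 1/44 is < 1 and informative.)

P[X ≥ 20] ≤ 1/44 ≈ 0.0227.


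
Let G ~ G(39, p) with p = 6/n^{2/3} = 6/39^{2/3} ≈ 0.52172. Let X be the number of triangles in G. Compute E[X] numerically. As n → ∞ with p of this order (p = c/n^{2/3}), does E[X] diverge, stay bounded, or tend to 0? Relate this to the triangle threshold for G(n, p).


Number of potential triangles: C(39, 3) = 9139.
Each occurs with probability p³ ≈ (0.52172)³ ≈ 1.4201183e-01.
By linearity: E[X] = C(39, 3)·p³ ≈ 9139 · 1.4201183e-01 ≈ 1297.84615.
Since α = 2/3 < 1, p = c/n^{2/3} ≫ 1/n is above the triangle threshold p ~ 1/n. Asymptotically E[X] ~ (c³/6)·n^{3(1−α)} = (6³/6)·n^{1} → ∞; triangles are abundant w.h.p.

E[X] ≈ 1297.84615; in regime p = Θ(1/n^{2/3}) E[X] diverges (above the triangle threshold p ~ 1/n).


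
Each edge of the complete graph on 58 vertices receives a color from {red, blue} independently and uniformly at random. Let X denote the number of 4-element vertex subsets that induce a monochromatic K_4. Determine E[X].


Let X = Σ_S X_S over the C(58, 4) = 424270 subsets S of size 4, where X_S = 1 if the K_4 on S is monochromatic.
For a fixed S, the K_4 on S has C(4, 2) = 6 edges. P[all 6 edges red] = (1/2)^6, and likewise for blue, so P[monochromatic] = 2·(1/2)^6 = 2^{1 − 6} = 1/32.
Summing: E[X] = C(58, 4) · 2^{1 − 6} = 424270 · 1/32 = 212135/16.
Numerically: E[X] ≈ 13258.437500.

E[X] = C(58,4)·2^(1−C(4,2)) = 212135/16 ≈ 13258.437500.


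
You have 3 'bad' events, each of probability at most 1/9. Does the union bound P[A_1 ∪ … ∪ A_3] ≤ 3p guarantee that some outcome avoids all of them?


Union bound: P[∪_{i=1}^{3} A_i] ≤ Σ_i P[A_i] ≤ 3·p = 3·(1/9) = 1/3.
Numerically: 1/3 ≈ 0.3333.
Is 1/3 < 1? YES.
Since P[∪ A_i] ≤ 1/3 < 1, the complement has P[∩ A_i^c] ≥ 1 − 1/3 = 2/3 > 0, so some outcome avoids every A_i.

3·p = 1/3 ≈ 0.3333; existence CERTIFIED by the union bound.


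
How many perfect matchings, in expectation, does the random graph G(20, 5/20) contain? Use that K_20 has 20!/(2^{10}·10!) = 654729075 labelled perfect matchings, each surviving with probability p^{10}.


K_20 has 20!/(2^{10}·10!) = 654729075 labelled perfect matchings.
For each such perfect matching H, let X_H = 1 if all 10 edges of H are present in G. Then P[X_H = 1] = p^{10} = (1/4)^{10} = 1/1048576.
By linearity of expectation: E[X] = Σ_H E[X_H] = 654729075 · p^{10} = 654729075 · 1/1048576 = 654729075/1048576.
Numerically: E[X] ≈ 624.

E[X] = 654729075 · (1/4)^{10} = 654729075/1048576 ≈ 624.


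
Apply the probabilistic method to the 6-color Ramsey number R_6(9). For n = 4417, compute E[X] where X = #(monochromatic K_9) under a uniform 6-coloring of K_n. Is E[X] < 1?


E[X] = C(4417, 9) · 6^{1 − 36} = 1749208766098544225331185560 · 6^{−35} = 1749208766098544225331185560/1719070799748422591028658176.
As a reduced fraction: E[X] = 218651095762318028166398195/214883849968552823878582272 ≈ 1.018.
Is E[X] < 1? NO.
Since E[X] ≥ 1, the first-moment bound is inconclusive at n = 4417; it does NOT by itself certify R_6(9) > 4417.

E[X] = 218651095762318028166398195/214883849968552823878582272 ≈ 1.018; E[X] ≥ 1; first-moment method inconclusive here.


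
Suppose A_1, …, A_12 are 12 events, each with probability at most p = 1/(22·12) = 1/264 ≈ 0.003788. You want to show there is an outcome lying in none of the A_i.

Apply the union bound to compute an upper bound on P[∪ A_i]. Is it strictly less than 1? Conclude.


Union bound: P[∪_{i=1}^{12} A_i] ≤ Σ_i P[A_i] ≤ 12·p = 12·(1/264) = 1/22.
Numerically: 1/22 ≈ 0.045455.
Is 1/22 < 1? YES.
Since P[∪ A_i] ≤ 1/22 < 1, the complement has P[∩ A_i^c] ≥ 1 − 1/22 = 21/22 > 0, so some outcome avoids every A_i.

12·p = 1/22 ≈ 0.045455; existence CERTIFIED by the union bound.


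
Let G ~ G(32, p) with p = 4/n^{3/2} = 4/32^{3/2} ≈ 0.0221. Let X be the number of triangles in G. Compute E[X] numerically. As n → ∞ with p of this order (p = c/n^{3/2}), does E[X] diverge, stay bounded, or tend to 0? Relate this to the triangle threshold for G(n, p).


Number of potential triangles: C(32, 3) = 4960.
Each occurs with probability p³ ≈ (0.0221)³ ≈ 1.078959e-05.
By linearity: E[X] = C(32, 3)·p³ ≈ 4960 · 1.078959e-05 ≈ 0.0535.
Since α = 3/2 > 1, p = c/n^{3/2} = o(1/n) is below the triangle threshold p ~ 1/n. Asymptotically E[X] ~ (c³/6)·n^{3(1−α)} = (4³/6)·n^{-1.5} → 0, so by Markov's inequality G has no triangles w.h.p.

E[X] ≈ 0.0535; in regime p = Θ(1/n^{3/2}) E[X] tends to 0 (below the triangle threshold p ~ 1/n).


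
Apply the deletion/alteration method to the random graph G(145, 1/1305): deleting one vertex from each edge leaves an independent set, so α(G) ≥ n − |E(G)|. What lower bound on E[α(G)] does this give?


E[|E(G)|] = C(145, 2)·p = 10440 · (1/1305) = 8.
E[α(G)] ≥ n − E[|E(G)|] = 145 − 8 = 137.
Numerically: ≈ 137.000000.
(This is only a lower bound; the true E[α(G)] may be larger.)

E[α(G)] ≥ 137 ≈ 137.000000.


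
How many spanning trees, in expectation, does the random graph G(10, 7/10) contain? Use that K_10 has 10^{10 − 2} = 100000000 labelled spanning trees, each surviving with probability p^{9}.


K_10 has 10^{10 − 2} = 100000000 labelled spanning trees.
For each such spanning tree H, let X_H = 1 if all 9 edges of H are present in G. Then P[X_H = 1] = p^{9} = (7/10)^{9} = 40353607/1000000000.
Summing the indicators: E[X] = Σ_H E[X_H] = 100000000 · p^{9} = 100000000 · 40353607/1000000000 = 40353607/10.
Numerically: E[X] ≈ 4.03536e+06.

E[X] = 100000000 · (7/10)^{9} = 40353607/10 ≈ 4.03536e+06.


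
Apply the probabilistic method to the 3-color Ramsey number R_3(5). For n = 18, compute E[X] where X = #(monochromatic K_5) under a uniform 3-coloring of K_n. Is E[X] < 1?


E[X] = C(18, 5) · 3^{1 − 10} = 8568 · 3^{−9} = 8568/19683.
As a reduced fraction: E[X] = 952/2187 ≈ 0.4353.
Is E[X] < 1? YES.
Since E[X] < 1, there exists a 3-coloring of K_{18} with no monochromatic K_5; hence R_3(5) > 18.

E[X] = 952/2187 ≈ 0.4353; E[X] < 1, so R_3(5) > 18.


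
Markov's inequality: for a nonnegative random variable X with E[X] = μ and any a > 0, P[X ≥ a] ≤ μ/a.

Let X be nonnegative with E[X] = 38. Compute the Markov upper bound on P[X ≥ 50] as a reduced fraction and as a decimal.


μ = E[X] = 38, a = 50.
Markov: P[X ≥ 50] ≤ μ/a = (38)/50 = 19/25.
Numerically: ≈ 0.760000.
(Since a = 50 > μ = 38.000000, the bound 19/25 is < 1 and informative.)

P[X ≥ 50] ≤ 19/25 ≈ 0.760000.


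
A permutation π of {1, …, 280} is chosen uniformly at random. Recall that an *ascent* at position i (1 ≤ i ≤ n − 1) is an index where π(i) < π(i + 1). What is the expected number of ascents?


Write X = Σ X_I over i = 1, …, 279, with X_I the indicator of one ascent.
There are 279 indicators.
For each fixed i, the pair (π(i), π(i+1)) is a uniformly random ordered pair of distinct values from {1, …, 280}; by symmetry P[π(i) < π(i+1)] = 1/2.
By linearity: E[X] = 279 · (1/2) = (280 − 1) · (1/2) = 279/2 ≈ 139.50000.

E[X] = 279/2 = 139.50000.


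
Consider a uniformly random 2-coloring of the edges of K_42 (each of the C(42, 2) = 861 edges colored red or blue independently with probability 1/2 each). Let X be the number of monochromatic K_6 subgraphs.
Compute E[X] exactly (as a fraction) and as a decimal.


Let X = Σ_S X_S over the C(42, 6) = 5245786 subsets S of size 6, where X_S = 1 if the K_6 on S is monochromatic.
For a fixed S, the K_6 on S has C(6, 2) = 15 edges. P[all 15 edges red] = (1/2)^15, and likewise for blue, so P[monochromatic] = 2·(1/2)^15 = 2^{1 − 15} = 1/16384.
Summing: E[X] = C(42, 6) · 2^{1 − 15} = 5245786 · 1/16384 = 2622893/8192.
Numerically: E[X] ≈ 320.1774.

E[X] = C(42,6)·2^(1−C(6,2)) = 2622893/8192 ≈ 320.1774.


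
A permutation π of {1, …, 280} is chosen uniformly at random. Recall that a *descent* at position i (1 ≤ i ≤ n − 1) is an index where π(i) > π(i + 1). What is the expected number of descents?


Write X = Σ X_I over i = 1, …, 279, with X_I the indicator of one descent.
There are 279 indicators.
For each fixed i, the pair (π(i), π(i+1)) is a uniformly random ordered pair of distinct values from {1, …, 280}; by symmetry P[π(i) > π(i+1)] = 1/2.
By linearity: E[X] = 279 · (1/2) = (280 − 1) · (1/2) = 279/2 ≈ 139.500000.

E[X] = 279/2 = 139.500000.


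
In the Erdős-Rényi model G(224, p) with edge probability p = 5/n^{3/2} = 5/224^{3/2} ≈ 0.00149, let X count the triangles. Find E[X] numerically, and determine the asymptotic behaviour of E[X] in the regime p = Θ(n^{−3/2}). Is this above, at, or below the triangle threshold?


Number of potential triangles: C(224, 3) = 1848224.
Each occurs with probability p³ ≈ (0.00149)³ ≈ 3.31737e-09.
By linearity: E[X] = C(224, 3)·p³ ≈ 1848224 · 3.31737e-09 ≈ 0.006.
Since α = 3/2 > 1, p = c/n^{3/2} = o(1/n) is below the triangle threshold p ~ 1/n. Asymptotically E[X] ~ (c³/6)·n^{3(1−α)} = (5³/6)·n^{-1.5} → 0, so by Markov's inequality G has no triangles w.h.p.

E[X] ≈ 0.006; in regime p = Θ(1/n^{3/2}) E[X] tends to 0 (below the triangle threshold p ~ 1/n).


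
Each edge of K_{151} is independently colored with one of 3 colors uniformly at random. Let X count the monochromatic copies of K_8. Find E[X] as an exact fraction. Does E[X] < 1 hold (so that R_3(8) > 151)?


E[X] = C(151, 8) · 3^{1 − 28} = 5551321138650 · 3^{−27} = 5551321138650/7625597484987.
As a reduced fraction: E[X] = 616813459850/847288609443 ≈ 0.728.
Is E[X] < 1? YES.
Since E[X] < 1, there exists a 3-coloring of K_{151} with no monochromatic K_8; hence R_3(8) > 151.

E[X] = 616813459850/847288609443 ≈ 0.728; E[X] < 1, so R_3(8) > 151.


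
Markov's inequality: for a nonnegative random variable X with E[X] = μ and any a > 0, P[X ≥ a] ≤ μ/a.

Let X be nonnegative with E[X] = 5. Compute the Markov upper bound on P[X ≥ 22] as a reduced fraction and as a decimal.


μ = E[X] = 5, a = 22.
Markov: P[X ≥ 22] ≤ μ/a = (5)/22 = 5/22.
Numerically: ≈ 0.2273.
(Since a = 22 > μ = 5.0000, the bound 5/22 is < 1 and informative.)

P[X ≥ 22] ≤ 5/22 ≈ 0.2273.


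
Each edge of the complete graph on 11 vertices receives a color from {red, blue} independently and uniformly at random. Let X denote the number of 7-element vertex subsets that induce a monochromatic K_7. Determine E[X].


Let X = Σ_S X_S over the C(11, 7) = 330 subsets S of size 7, where X_S = 1 if the K_7 on S is monochromatic.
For a fixed S, the K_7 on S has C(7, 2) = 21 edges. P[all 21 edges red] = (1/2)^21, and likewise for blue, so P[monochromatic] = 2·(1/2)^21 = 2^{1 − 21} = 1/1048576.
By linearity of expectation: E[X] = C(11, 7) · 2^{1 − 21} = 330 · 1/1048576 = 165/524288.
Numerically: E[X] ≈ 0.0003.

E[X] = C(11,7)·2^(1−C(7,2)) = 165/524288 ≈ 0.0003.


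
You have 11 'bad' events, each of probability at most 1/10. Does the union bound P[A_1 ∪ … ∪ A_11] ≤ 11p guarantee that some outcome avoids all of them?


Union bound: P[∪_{i=1}^{11} A_i] ≤ Σ_i P[A_i] ≤ 11·p = 11·(1/10) = 11/10.
Numerically: 11/10 ≈ 1.100000.
Is 11/10 < 1? NO.
Since the bound 11/10 is ≥ 1, the union bound is uninformative here; it does NOT by itself certify existence.

11·p = 11/10 ≈ 1.100000; existence NOT certified by the union bound.


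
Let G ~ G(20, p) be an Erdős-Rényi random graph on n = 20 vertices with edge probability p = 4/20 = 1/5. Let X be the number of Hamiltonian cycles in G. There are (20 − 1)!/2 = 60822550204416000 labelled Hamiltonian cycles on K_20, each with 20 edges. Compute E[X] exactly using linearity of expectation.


K_20 has (20 − 1)!/2 = 60822550204416000 labelled Hamiltonian cycles.
For each such Hamiltonian cycle H, let X_H = 1 if all 20 edges of H are present in G. Then P[X_H = 1] = p^{20} = (1/5)^{20} = 1/95367431640625.
Summing the indicators: E[X] = Σ_H E[X_H] = 60822550204416000 · p^{20} = 60822550204416000 · 1/95367431640625 = 486580401635328/762939453125.
Numerically: E[X] ≈ 637.77.

E[X] = 60822550204416000 · (1/5)^{20} = 486580401635328/762939453125 ≈ 637.77.


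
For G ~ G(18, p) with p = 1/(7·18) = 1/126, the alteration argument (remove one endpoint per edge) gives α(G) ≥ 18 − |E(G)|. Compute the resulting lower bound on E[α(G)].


E[|E(G)|] = C(18, 2)·p = 153 · (1/126) = 17/14.
E[α(G)] ≥ n − E[|E(G)|] = 18 − 17/14 = 235/14.
Numerically: ≈ 16.78571.
(This is only a lower bound; the true E[α(G)] may be larger.)

E[α(G)] ≥ 235/14 ≈ 16.78571.


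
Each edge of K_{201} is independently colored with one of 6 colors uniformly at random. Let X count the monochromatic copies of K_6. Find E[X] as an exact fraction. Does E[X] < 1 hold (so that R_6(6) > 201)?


E[X] = C(201, 6) · 6^{1 − 15} = 84944276340 · 6^{−14} = 84944276340/78364164096.
As a reduced fraction: E[X] = 7078689695/6530347008 ≈ 1.0839684.
Is E[X] < 1? NO.
Since E[X] ≥ 1, the first-moment bound is inconclusive at n = 201; it does NOT by itself certify R_6(6) > 201.

E[X] = 7078689695/6530347008 ≈ 1.0839684; E[X] ≥ 1; first-moment method inconclusive here.


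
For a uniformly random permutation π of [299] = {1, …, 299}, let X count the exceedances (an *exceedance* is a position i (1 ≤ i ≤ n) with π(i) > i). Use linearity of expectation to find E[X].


Write X = Σ_{i=1}^{299} X_i, where X_i = 1_{π(i) > i}.
For each fixed i, π(i) is uniform over {1, …, 299} (marginal of a uniform permutation), so P[π(i) > i] = (n − i)/n. Summing: Σ_{i=1}^{299} (n − i)/n = (0 + 1 + … + 298)/299 = 299(299 − 1)/(2·299) = (299 − 1)/2.
Hence E[X] = Σ_{i=1}^{299} (299 − i)/299 = 149 ≈ 149.00000.

E[X] = 149 = 149.00000.


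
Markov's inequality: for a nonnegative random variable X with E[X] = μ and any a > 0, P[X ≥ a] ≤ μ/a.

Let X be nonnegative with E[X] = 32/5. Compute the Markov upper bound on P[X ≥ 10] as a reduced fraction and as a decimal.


μ = E[X] = 32/5, a = 10.
Markov: P[X ≥ 10] ≤ μ/a = (32/5)/10 = 16/25.
Numerically: ≈ 0.6400.
(Since a = 10 > μ = 6.4000, the bound 16/25 is < 1 and informative.)

P[X ≥ 10] ≤ 16/25 ≈ 0.6400.


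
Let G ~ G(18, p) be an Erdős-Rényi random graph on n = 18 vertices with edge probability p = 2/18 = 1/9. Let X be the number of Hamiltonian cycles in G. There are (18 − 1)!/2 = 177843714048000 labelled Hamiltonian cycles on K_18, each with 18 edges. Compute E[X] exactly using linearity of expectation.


K_18 has (18 − 1)!/2 = 177843714048000 labelled Hamiltonian cycles.
For each such Hamiltonian cycle H, let X_H = 1 if all 18 edges of H are present in G. Then P[X_H = 1] = p^{18} = (1/9)^{18} = 1/150094635296999121.
By linearity of expectation: E[X] = Σ_H E[X_H] = 177843714048000 · p^{18} = 177843714048000 · 1/150094635296999121 = 243955712000/205891132094649.
Numerically: E[X] ≈ 0.0011849.

E[X] = 177843714048000 · (1/9)^{18} = 243955712000/205891132094649 ≈ 0.0011849.


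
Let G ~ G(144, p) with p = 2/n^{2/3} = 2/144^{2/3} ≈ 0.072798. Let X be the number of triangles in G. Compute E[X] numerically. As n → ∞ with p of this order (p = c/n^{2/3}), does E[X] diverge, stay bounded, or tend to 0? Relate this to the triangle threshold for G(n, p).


Number of potential triangles: C(144, 3) = 487344.
Each occurs with probability p³ ≈ (0.072798)³ ≈ 3.8580247e-04.
By linearity: E[X] = C(144, 3)·p³ ≈ 487344 · 3.8580247e-04 ≈ 188.01852.
Since α = 2/3 < 1, p = c/n^{2/3} ≫ 1/n is above the triangle threshold p ~ 1/n. Asymptotically E[X] ~ (c³/6)·n^{3(1−α)} = (2³/6)·n^{1} → ∞; triangles are abundant w.h.p.

E[X] ≈ 188.01852; in regime p = Θ(1/n^{2/3}) E[X] diverges (above the triangle threshold p ~ 1/n).


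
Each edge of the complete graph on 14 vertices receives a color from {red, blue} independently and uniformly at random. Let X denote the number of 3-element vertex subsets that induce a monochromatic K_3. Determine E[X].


Let X = Σ_S X_S over the C(14, 3) = 364 subsets S of size 3, where X_S = 1 if the K_3 on S is monochromatic.
For a fixed S, the K_3 on S has C(3, 2) = 3 edges. P[all 3 edges red] = (1/2)^3, and likewise for blue, so P[monochromatic] = 2·(1/2)^3 = 2^{1 − 3} = 1/4.
Summing: E[X] = C(14, 3) · 2^{1 − 3} = 364 · 1/4 = 91.
Numerically: E[X] ≈ 91.000000.

E[X] = C(14,3)·2^(1−C(3,2)) = 91 ≈ 91.000000.


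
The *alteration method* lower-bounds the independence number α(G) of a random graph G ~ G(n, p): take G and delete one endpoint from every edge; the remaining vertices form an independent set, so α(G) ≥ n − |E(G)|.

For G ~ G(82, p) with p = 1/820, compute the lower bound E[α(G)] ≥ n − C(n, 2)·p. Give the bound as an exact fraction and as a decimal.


E[|E(G)|] = C(82, 2)·p = 3321 · (1/820) = 81/20.
E[α(G)] ≥ n − E[|E(G)|] = 82 − 81/20 = 1559/20.
Numerically: ≈ 77.950000.
(This is only a lower bound; the true E[α(G)] may be larger.)

E[α(G)] ≥ 1559/20 ≈ 77.950000.


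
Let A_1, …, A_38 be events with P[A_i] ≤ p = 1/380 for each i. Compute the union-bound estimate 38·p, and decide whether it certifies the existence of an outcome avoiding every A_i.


Union bound: P[∪_{i=1}^{38} A_i] ≤ Σ_i P[A_i] ≤ 38·p = 38·(1/380) = 1/10.
Numerically: 1/10 ≈ 0.100000.
Is 1/10 < 1? YES.
Since P[∪ A_i] ≤ 1/10 < 1, the complement has P[∩ A_i^c] ≥ 1 − 1/10 = 9/10 > 0, so some outcome avoids every A_i.

38·p = 1/10 ≈ 0.100000; existence CERTIFIED by the union bound.


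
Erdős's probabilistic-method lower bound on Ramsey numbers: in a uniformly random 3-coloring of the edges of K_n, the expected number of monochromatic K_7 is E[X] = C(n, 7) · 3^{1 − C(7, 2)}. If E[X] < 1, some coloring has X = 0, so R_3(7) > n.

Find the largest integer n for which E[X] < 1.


We need C(n, 7) · 3^{1 − 21} < 1, i.e. C(n, 7) < 3^{21 − 1} = 3486784401.
Check values of n near the boundary:
  n = 79: C(79, 7) = 2898753715; 2898753715 < 3486784401? YES
  n = 80: C(80, 7) = 3176716400; 3176716400 < 3486784401? YES
  n = 81: C(81, 7) = 3477216600; 3477216600 < 3486784401? YES
  n = 82: C(82, 7) = 3801756816; 3801756816 < 3486784401? NO
  n = 83: C(83, 7) = 4151918628; 4151918628 < 3486784401? NO
The largest n with C(n, 7) < 3486784401 is n = 81 (where E[X] = 42928600/43046721 ≈ 0.9973). Hence R_3(7) > 81, i.e. R_3(7) ≥ 82.

Largest n = 81; hence R_3(7) > 81.


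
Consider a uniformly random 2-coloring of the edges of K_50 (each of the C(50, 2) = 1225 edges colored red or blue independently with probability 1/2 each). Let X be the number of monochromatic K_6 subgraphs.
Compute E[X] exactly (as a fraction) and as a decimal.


Let X = Σ_S X_S over the C(50, 6) = 15890700 subsets S of size 6, where X_S = 1 if the K_6 on S is monochromatic.
For a fixed S, the K_6 on S has C(6, 2) = 15 edges. P[all 15 edges red] = (1/2)^15, and likewise for blue, so P[monochromatic] = 2·(1/2)^15 = 2^{1 − 15} = 1/16384.
By linearity: E[X] = C(50, 6) · 2^{1 − 15} = 15890700 · 1/16384 = 3972675/4096.
Numerically: E[X] ≈ 969.891357.

E[X] = C(50,6)·2^(1−C(6,2)) = 3972675/4096 ≈ 969.891357.


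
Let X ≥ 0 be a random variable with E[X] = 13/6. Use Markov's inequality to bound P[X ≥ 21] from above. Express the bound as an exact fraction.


μ = E[X] = 13/6, a = 21.
Markov: P[X ≥ 21] ≤ μ/a = (13/6)/21 = 13/126.
Numerically: ≈ 0.103175.
(Since a = 21 > μ = 2.166667, the bound 13/126 is < 1 and informative.)

P[X ≥ 21] ≤ 13/126 ≈ 0.103175.


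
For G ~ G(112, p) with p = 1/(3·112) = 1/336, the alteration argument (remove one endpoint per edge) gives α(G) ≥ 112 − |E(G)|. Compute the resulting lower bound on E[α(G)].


E[|E(G)|] = C(112, 2)·p = 6216 · (1/336) = 37/2.
E[α(G)] ≥ n − E[|E(G)|] = 112 − 37/2 = 187/2.
Numerically: ≈ 93.50000.
(This is only a lower bound; the true E[α(G)] may be larger.)

E[α(G)] ≥ 187/2 ≈ 93.50000.


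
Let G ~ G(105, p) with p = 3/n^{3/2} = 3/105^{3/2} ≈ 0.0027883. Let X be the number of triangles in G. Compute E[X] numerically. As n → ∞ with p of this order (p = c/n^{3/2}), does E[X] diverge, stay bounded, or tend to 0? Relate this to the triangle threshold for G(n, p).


Number of potential triangles: C(105, 3) = 187460.
Each occurs with probability p³ ≈ (0.0027883)³ ≈ 2.1677636e-08.
By linearity: E[X] = C(105, 3)·p³ ≈ 187460 · 2.1677636e-08 ≈ 0.00406.
Since α = 3/2 > 1, p = c/n^{3/2} = o(1/n) is below the triangle threshold p ~ 1/n. Asymptotically E[X] ~ (c³/6)·n^{3(1−α)} = (3³/6)·n^{-1.5} → 0, so by Markov's inequality G has no triangles w.h.p.

E[X] ≈ 0.00406; in regime p = Θ(1/n^{3/2}) E[X] tends to 0 (below the triangle threshold p ~ 1/n).


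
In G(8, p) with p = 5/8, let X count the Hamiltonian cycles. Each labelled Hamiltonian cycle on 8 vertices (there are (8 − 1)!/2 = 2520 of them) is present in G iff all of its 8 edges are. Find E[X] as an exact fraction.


K_8 has (8 − 1)!/2 = 2520 labelled Hamiltonian cycles.
For each such Hamiltonian cycle H, let X_H = 1 if all 8 edges of H are present in G. Then P[X_H = 1] = p^{8} = (5/8)^{8} = 390625/16777216.
By linearity: E[X] = Σ_H E[X_H] = 2520 · p^{8} = 2520 · 390625/16777216 = 123046875/2097152.
Numerically: E[X] ≈ 58.67.

E[X] = 2520 · (5/8)^{8} = 123046875/2097152 ≈ 58.67.


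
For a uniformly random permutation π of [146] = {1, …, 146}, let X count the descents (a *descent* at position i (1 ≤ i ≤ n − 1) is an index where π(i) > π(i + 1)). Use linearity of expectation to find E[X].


Write X = Σ X_I over i = 1, …, 145, with X_I the indicator of one descent.
There are 145 indicators.
For each fixed i, the pair (π(i), π(i+1)) is a uniformly random ordered pair of distinct values from {1, …, 146}; by symmetry P[π(i) > π(i+1)] = 1/2.
By linearity: E[X] = 145 · (1/2) = (146 − 1) · (1/2) = 145/2 ≈ 72.50000.

E[X] = 145/2 = 72.50000.


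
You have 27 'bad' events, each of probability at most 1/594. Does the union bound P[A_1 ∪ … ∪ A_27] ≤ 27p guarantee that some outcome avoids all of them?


Union bound: P[∪_{i=1}^{27} A_i] ≤ Σ_i P[A_i] ≤ 27·p = 27·(1/594) = 1/22.
Numerically: 1/22 ≈ 0.045455.
Is 1/22 < 1? YES.
Since P[∪ A_i] ≤ 1/22 < 1, the complement has P[∩ A_i^c] ≥ 1 − 1/22 = 21/22 > 0, so some outcome avoids every A_i.

27·p = 1/22 ≈ 0.045455; existence CERTIFIED by the union bound.


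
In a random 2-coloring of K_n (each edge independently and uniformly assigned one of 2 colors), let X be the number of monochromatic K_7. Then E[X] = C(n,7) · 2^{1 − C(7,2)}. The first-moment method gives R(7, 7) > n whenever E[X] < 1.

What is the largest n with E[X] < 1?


We need C(n, 7) · 2^{1 − 21} < 1, i.e. C(n, 7) < 2^{21 − 1} = 1048576.
Check values of n near the boundary:
  n = 24: C(24, 7) = 346104; 346104 < 1048576? YES
  n = 25: C(25, 7) = 480700; 480700 < 1048576? YES
  n = 26: C(26, 7) = 657800; 657800 < 1048576? YES
  n = 27: C(27, 7) = 888030; 888030 < 1048576? YES
  n = 28: C(28, 7) = 1184040; 1184040 < 1048576? NO
The largest n with C(n, 7) < 1048576 is n = 27 (where E[X] = 444015/524288 ≈ 0.8469). Hence R(7, 7) > 27, i.e. R(7, 7) ≥ 28.

Largest n = 27; hence R(7, 7) > 27.


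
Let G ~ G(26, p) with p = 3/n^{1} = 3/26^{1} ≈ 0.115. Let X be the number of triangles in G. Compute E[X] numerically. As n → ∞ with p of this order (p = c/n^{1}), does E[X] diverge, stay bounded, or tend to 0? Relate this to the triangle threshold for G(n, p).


Number of potential triangles: C(26, 3) = 2600.
Each occurs with probability p³ ≈ (0.115)³ ≈ 1.53619e-03.
By linearity: E[X] = C(26, 3)·p³ ≈ 2600 · 1.53619e-03 ≈ 3.994.
Here α = 1, so p = 3/n is exactly at the triangle threshold p ~ 1/n. Asymptotically E[X] → c³/6 = 3³/6 = 9/2 ≈ 4.500, a bounded constant. In this regime the triangle count is asymptotically Poisson(c³/6).

E[X] ≈ 3.994; in regime p = Θ(1/n^{1}) E[X] stays bounded (at the triangle threshold p ~ 1/n).


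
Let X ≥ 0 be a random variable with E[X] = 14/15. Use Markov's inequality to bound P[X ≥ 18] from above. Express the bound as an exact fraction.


μ = E[X] = 14/15, a = 18.
Markov: P[X ≥ 18] ≤ μ/a = (14/15)/18 = 7/135.
Numerically: ≈ 0.0519.
(Since a = 18 > μ = 0.9333, the bound 7/135 is < 1 and informative.)

P[X ≥ 18] ≤ 7/135 ≈ 0.0519.


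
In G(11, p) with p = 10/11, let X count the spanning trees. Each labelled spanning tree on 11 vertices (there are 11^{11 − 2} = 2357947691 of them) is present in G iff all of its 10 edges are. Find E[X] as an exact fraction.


K_11 has 11^{11 − 2} = 2357947691 labelled spanning trees.
For each such spanning tree H, let X_H = 1 if all 10 edges of H are present in G. Then P[X_H = 1] = p^{10} = (10/11)^{10} = 10000000000/25937424601.
Summing the indicators: E[X] = Σ_H E[X_H] = 2357947691 · p^{10} = 2357947691 · 10000000000/25937424601 = 10000000000/11.
Numerically: E[X] ≈ 9.09091e+08.

E[X] = 2357947691 · (10/11)^{10} = 10000000000/11 ≈ 9.09091e+08.


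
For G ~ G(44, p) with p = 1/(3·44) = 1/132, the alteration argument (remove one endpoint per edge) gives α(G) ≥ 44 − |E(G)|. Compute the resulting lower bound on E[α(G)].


E[|E(G)|] = C(44, 2)·p = 946 · (1/132) = 43/6.
E[α(G)] ≥ n − E[|E(G)|] = 44 − 43/6 = 221/6.
Numerically: ≈ 36.83333.
(This is only a lower bound; the true E[α(G)] may be larger.)

E[α(G)] ≥ 221/6 ≈ 36.83333.


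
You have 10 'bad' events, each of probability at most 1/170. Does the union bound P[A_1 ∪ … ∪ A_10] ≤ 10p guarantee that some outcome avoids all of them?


Union bound: P[∪_{i=1}^{10} A_i] ≤ Σ_i P[A_i] ≤ 10·p = 10·(1/170) = 1/17.
Numerically: 1/17 ≈ 0.058824.
Is 1/17 < 1? YES.
Since P[∪ A_i] ≤ 1/17 < 1, the complement has P[∩ A_i^c] ≥ 1 − 1/17 = 16/17 > 0, so some outcome avoids every A_i.

10·p = 1/17 ≈ 0.058824; existence CERTIFIED by the union bound.


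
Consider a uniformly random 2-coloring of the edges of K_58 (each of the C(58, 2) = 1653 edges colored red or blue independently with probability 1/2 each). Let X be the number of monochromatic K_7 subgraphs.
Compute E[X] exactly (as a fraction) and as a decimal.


Let X = Σ_S X_S over the C(58, 7) = 300674088 subsets S of size 7, where X_S = 1 if the K_7 on S is monochromatic.
For a fixed S, the K_7 on S has C(7, 2) = 21 edges. P[all 21 edges red] = (1/2)^21, and likewise for blue, so P[monochromatic] = 2·(1/2)^21 = 2^{1 − 21} = 1/1048576.
By linearity: E[X] = C(58, 7) · 2^{1 − 21} = 300674088 · 1/1048576 = 37584261/131072.
Numerically: E[X] ≈ 286.7452.

E[X] = C(58,7)·2^(1−C(7,2)) = 37584261/131072 ≈ 286.7452.


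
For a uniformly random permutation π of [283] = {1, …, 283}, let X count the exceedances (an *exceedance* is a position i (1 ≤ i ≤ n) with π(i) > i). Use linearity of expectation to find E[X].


Write X = Σ_{i=1}^{283} X_i, where X_i = 1_{π(i) > i}.
For each fixed i, π(i) is uniform over {1, …, 283} (marginal of a uniform permutation), so P[π(i) > i] = (n − i)/n. Summing: Σ_{i=1}^{283} (n − i)/n = (0 + 1 + … + 282)/283 = 283(283 − 1)/(2·283) = (283 − 1)/2.
Hence E[X] = Σ_{i=1}^{283} (283 − i)/283 = 141 ≈ 141.000000.

E[X] = 141 = 141.000000.


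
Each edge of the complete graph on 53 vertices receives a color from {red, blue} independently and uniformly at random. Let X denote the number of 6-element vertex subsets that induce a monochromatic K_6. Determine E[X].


Let X = Σ_S X_S over the C(53, 6) = 22957480 subsets S of size 6, where X_S = 1 if the K_6 on S is monochromatic.
For a fixed S, the K_6 on S has C(6, 2) = 15 edges. P[all 15 edges red] = (1/2)^15, and likewise for blue, so P[monochromatic] = 2·(1/2)^15 = 2^{1 − 15} = 1/16384.
By linearity of expectation: E[X] = C(53, 6) · 2^{1 − 15} = 22957480 · 1/16384 = 2869685/2048.
Numerically: E[X] ≈ 1401.213.

E[X] = C(53,6)·2^(1−C(6,2)) = 2869685/2048 ≈ 1401.213.


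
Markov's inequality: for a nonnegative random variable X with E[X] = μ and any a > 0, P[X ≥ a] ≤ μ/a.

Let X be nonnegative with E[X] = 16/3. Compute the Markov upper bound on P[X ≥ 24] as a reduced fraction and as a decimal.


μ = E[X] = 16/3, a = 24.
Markov: P[X ≥ 24] ≤ μ/a = (16/3)/24 = 2/9.
Numerically: ≈ 0.22222.
(Since a = 24 > μ = 5.33333, the bound 2/9 is < 1 and informative.)

P[X ≥ 24] ≤ 2/9 ≈ 0.22222.


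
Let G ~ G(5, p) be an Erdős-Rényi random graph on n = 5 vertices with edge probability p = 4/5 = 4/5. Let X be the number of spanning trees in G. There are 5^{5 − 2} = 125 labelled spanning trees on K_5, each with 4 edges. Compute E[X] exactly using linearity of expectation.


K_5 has 5^{5 − 2} = 125 labelled spanning trees.
For each such spanning tree H, let X_H = 1 if all 4 edges of H are present in G. Then P[X_H = 1] = p^{4} = (4/5)^{4} = 256/625.
By linearity: E[X] = Σ_H E[X_H] = 125 · p^{4} = 125 · 256/625 = 256/5.
Numerically: E[X] ≈ 51.2.

E[X] = 125 · (4/5)^{4} = 256/5 ≈ 51.2.


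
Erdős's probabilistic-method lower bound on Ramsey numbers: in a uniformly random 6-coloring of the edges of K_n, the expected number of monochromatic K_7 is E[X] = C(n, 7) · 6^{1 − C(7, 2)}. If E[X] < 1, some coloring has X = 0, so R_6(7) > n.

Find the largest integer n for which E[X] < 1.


We need C(n, 7) · 6^{1 − 21} < 1, i.e. C(n, 7) < 6^{21 − 1} = 3656158440062976.
Check values of n near the boundary:
  n = 565: C(565, 7) = 3513212521235560; 3513212521235560 < 3656158440062976? YES
  n = 566: C(566, 7) = 3557206237959440; 3557206237959440 < 3656158440062976? YES
  n = 567: C(567, 7) = 3601671315933933; 3601671315933933 < 3656158440062976? YES
  n = 568: C(568, 7) = 3646611956239704; 3646611956239704 < 3656158440062976? YES
  n = 569: C(569, 7) = 3692032389858348; 3692032389858348 < 3656158440062976? NO
The largest n with C(n, 7) < 3656158440062976 is n = 568 (where E[X] = 16882462760369/16926659444736 ≈ 0.997389). Hence R_6(7) > 568, i.e. R_6(7) ≥ 569.

Largest n = 568; hence R_6(7) > 568.


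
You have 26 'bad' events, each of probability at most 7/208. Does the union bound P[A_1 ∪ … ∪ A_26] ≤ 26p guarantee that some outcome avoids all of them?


Union bound: P[∪_{i=1}^{26} A_i] ≤ Σ_i P[A_i] ≤ 26·p = 26·(7/208) = 7/8.
Numerically: 7/8 ≈ 0.8750000.
Is 7/8 < 1? YES.
Since P[∪ A_i] ≤ 7/8 < 1, the complement has P[∩ A_i^c] ≥ 1 − 7/8 = 1/8 > 0, so some outcome avoids every A_i.

26·p = 7/8 ≈ 0.8750000; existence CERTIFIED by the union bound.


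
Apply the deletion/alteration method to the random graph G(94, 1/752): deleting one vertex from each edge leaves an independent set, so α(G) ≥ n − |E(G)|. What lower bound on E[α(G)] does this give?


E[|E(G)|] = C(94, 2)·p = 4371 · (1/752) = 93/16.
E[α(G)] ≥ n − E[|E(G)|] = 94 − 93/16 = 1411/16.
Numerically: ≈ 88.188.
(This is only a lower bound; the true E[α(G)] may be larger.)

E[α(G)] ≥ 1411/16 ≈ 88.188.


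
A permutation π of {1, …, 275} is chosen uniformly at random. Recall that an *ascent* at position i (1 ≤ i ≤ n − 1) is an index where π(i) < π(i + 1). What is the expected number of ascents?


Write X = Σ X_I over i = 1, …, 274, with X_I the indicator of one ascent.
There are 274 indicators.
For each fixed i, the pair (π(i), π(i+1)) is a uniformly random ordered pair of distinct values from {1, …, 275}; by symmetry P[π(i) < π(i+1)] = 1/2.
By linearity: E[X] = 274 · (1/2) = (275 − 1) · (1/2) = 137 ≈ 137.00000.

E[X] = 137 = 137.00000.


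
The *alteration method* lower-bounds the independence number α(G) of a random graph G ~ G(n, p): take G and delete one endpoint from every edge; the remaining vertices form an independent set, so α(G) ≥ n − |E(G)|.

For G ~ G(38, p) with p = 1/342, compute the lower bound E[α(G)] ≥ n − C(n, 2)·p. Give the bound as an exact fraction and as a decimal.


E[|E(G)|] = C(38, 2)·p = 703 · (1/342) = 37/18.
E[α(G)] ≥ n − E[|E(G)|] = 38 − 37/18 = 647/18.
Numerically: ≈ 35.944.
(This is only a lower bound; the true E[α(G)] may be larger.)

E[α(G)] ≥ 647/18 ≈ 35.944.


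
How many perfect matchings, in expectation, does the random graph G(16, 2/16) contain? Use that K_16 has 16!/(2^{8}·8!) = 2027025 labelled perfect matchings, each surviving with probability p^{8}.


K_16 has 16!/(2^{8}·8!) = 2027025 labelled perfect matchings.
For each such perfect matching H, let X_H = 1 if all 8 edges of H are present in G. Then P[X_H = 1] = p^{8} = (1/8)^{8} = 1/16777216.
Summing the indicators: E[X] = Σ_H E[X_H] = 2027025 · p^{8} = 2027025 · 1/16777216 = 2027025/16777216.
Numerically: E[X] ≈ 0.121.

E[X] = 2027025 · (1/8)^{8} = 2027025/16777216 ≈ 0.121.


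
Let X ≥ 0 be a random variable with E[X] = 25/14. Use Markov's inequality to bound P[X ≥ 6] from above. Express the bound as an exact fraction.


μ = E[X] = 25/14, a = 6.
Markov: P[X ≥ 6] ≤ μ/a = (25/14)/6 = 25/84.
Numerically: ≈ 0.298.
(Since a = 6 > μ = 1.786, the bound 25/84 is < 1 and informative.)

P[X ≥ 6] ≤ 25/84 ≈ 0.298.


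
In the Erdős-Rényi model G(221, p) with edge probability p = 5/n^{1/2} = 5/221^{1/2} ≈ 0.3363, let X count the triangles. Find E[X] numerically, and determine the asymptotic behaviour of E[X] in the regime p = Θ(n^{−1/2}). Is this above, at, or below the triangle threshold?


Number of potential triangles: C(221, 3) = 1774630.
Each occurs with probability p³ ≈ (0.3363)³ ≈ 3.804710e-02.
By linearity: E[X] = C(221, 3)·p³ ≈ 1774630 · 3.804710e-02 ≈ 67519.5317.
Since α = 1/2 < 1, p = c/n^{1/2} ≫ 1/n is above the triangle threshold p ~ 1/n. Asymptotically E[X] ~ (c³/6)·n^{3(1−α)} = (5³/6)·n^{1.5} → ∞; triangles are abundant w.h.p.

E[X] ≈ 67519.5317; in regime p = Θ(1/n^{1/2}) E[X] diverges (above the triangle threshold p ~ 1/n).


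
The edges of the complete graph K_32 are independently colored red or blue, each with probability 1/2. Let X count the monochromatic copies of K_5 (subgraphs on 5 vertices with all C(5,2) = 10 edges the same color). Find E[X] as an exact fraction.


Let X = Σ_S X_S over the C(32, 5) = 201376 subsets S of size 5, where X_S = 1 if the K_5 on S is monochromatic.
For a fixed S, the K_5 on S has C(5, 2) = 10 edges. P[all 10 edges red] = (1/2)^10, and likewise for blue, so P[monochromatic] = 2·(1/2)^10 = 2^{1 − 10} = 1/512.
Summing: E[X] = C(32, 5) · 2^{1 − 10} = 201376 · 1/512 = 6293/16.
Numerically: E[X] ≈ 393.312500.

E[X] = C(32,5)·2^(1−C(5,2)) = 6293/16 ≈ 393.312500.


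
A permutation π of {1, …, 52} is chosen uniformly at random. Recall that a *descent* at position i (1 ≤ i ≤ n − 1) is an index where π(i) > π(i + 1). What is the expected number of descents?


Write X = Σ X_I over i = 1, …, 51, with X_I the indicator of one descent.
There are 51 indicators.
For each fixed i, the pair (π(i), π(i+1)) is a uniformly random ordered pair of distinct values from {1, …, 52}; by symmetry P[π(i) > π(i+1)] = 1/2.
By linearity: E[X] = 51 · (1/2) = (52 − 1) · (1/2) = 51/2 ≈ 25.50000.

E[X] = 51/2 = 25.50000.


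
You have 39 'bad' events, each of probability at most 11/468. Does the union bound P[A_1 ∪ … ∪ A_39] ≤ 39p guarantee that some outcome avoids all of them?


Union bound: P[∪_{i=1}^{39} A_i] ≤ Σ_i P[A_i] ≤ 39·p = 39·(11/468) = 11/12.
Numerically: 11/12 ≈ 0.91667.
Is 11/12 < 1? YES.
Since P[∪ A_i] ≤ 11/12 < 1, the complement has P[∩ A_i^c] ≥ 1 − 11/12 = 1/12 > 0, so some outcome avoids every A_i.

39·p = 11/12 ≈ 0.91667; existence CERTIFIED by the union bound.
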